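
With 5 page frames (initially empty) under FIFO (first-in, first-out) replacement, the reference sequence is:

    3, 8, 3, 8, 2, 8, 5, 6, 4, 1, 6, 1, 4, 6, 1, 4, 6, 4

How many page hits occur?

11

3 → fault, frames (3)
8 → fault, frames (3 8)
3 → hit
8 → hit
2 → fault, frames (3 8 2)
8 → hit
5 → fault, frames (3 8 2 5)
6 → fault, frames (3 8 2 5 6)
4 → fault, evict 3, frames (8 2 5 6 4)
1 → fault, evict 8, frames (2 5 6 4 1)
6 → hit
1 → hit
4 → hit
6 → hit
1 → hit
4 → hit
6 → hit
4 → hit
Hits: 11.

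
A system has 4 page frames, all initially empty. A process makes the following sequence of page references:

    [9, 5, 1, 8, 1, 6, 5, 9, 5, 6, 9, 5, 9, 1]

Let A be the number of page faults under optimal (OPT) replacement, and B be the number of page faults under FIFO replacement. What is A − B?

Under OPT: F F F F . F . . . . . . . . → 5 faults.
Under FIFO: F F F F . F . F F . . . . F → 8 faults.
A − B = 5 − 8 = -3.

-3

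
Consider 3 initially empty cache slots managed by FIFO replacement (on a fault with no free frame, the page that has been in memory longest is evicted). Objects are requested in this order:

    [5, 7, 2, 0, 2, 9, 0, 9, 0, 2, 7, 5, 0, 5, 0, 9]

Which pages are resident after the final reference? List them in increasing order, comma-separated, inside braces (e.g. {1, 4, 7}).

5 → fault, frames (5)
7 → fault, frames (5 7)
2 → fault, frames (5 7 2)
0 → fault, evict 5, frames (7 2 0)
2 → hit
9 → fault, evict 7, frames (2 0 9)
0 → hit
9 → hit
0 → hit
2 → hit
7 → fault, evict 2, frames (0 9 7)
5 → fault, evict 0, frames (9 7 5)
0 → fault, evict 9, frames (7 5 0)
5 → hit
0 → hit
9 → fault, evict 7, frames (5 0 9)

{0, 5, 9}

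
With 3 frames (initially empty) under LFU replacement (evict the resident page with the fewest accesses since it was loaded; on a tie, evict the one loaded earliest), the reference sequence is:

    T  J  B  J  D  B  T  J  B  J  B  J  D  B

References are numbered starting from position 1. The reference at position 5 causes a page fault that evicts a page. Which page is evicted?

T

pos 1: T → fault, frames (T)
pos 2: J → fault, frames (T J)
pos 3: B → fault, frames (T J B)
pos 4: J → hit
pos 5: D → fault, evict T, frames (J B D)
At position 5, page T is evicted.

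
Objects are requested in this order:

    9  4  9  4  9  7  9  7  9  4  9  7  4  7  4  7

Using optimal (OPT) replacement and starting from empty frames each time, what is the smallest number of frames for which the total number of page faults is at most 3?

3

f=1: 16 faults
f=2: 5 faults
f=3: 3 faults
Smallest f with faults ≤ 3 is 3.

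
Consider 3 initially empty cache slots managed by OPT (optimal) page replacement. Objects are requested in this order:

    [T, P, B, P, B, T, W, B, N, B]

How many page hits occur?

5

T -> fault, frames (T)
P -> fault, frames (T P)
B -> fault, frames (T P B)
P -> hit
B -> hit
T -> hit
W -> fault, evict P, frames (T B W)
B -> hit
N -> fault, evict W, frames (T B N)
B -> hit
Hits: 5.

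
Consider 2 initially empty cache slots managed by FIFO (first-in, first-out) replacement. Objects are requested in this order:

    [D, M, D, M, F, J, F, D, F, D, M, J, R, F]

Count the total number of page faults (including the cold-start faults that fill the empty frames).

D -> fault, frames (D)
M -> fault, frames (D M)
D -> hit
M -> hit
F -> fault, evict D, frames (M F)
J -> fault, evict M, frames (F J)
F -> hit
D -> fault, evict F, frames (J D)
F -> fault, evict J, frames (D F)
D -> hit
M -> fault, evict D, frames (F M)
J -> fault, evict F, frames (M J)
R -> fault, evict M, frames (J R)
F -> fault, evict J, frames (R F)
Page faults: 10.

10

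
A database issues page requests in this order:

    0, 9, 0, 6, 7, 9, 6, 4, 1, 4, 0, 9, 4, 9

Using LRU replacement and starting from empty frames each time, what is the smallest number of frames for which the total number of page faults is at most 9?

f=1: 14 faults
f=2: 11 faults
f=3: 9 faults
f=4: 8 faults
f=5: 7 faults
f=6: 6 faults
Smallest f with faults ≤ 9 is 3.

3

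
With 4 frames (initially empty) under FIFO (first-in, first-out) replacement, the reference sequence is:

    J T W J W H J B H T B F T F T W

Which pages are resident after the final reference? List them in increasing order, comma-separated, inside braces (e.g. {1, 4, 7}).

{B, F, T, W}

J: miss, frames (J)
T: miss, frames (J T)
W: miss, frames (J T W)
J: hit
W: hit
H: miss, frames (J T W H)
J: hit
B: miss, evict J, frames (T W H B)
H: hit
T: hit
B: hit
F: miss, evict T, frames (W H B F)
T: miss, evict W, frames (H B F T)
F: hit
T: hit
W: miss, evict H, frames (B F T W)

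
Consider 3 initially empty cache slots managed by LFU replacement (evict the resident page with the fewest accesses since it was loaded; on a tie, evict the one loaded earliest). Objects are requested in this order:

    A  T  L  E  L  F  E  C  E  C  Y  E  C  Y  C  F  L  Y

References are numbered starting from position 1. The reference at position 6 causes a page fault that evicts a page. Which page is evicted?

pos 1: A: fault, frames {A}
pos 2: T: fault, frames {A,T}
pos 3: L: fault, frames {A,T,L}
pos 4: E: fault, evict A, frames {T,L,E}
pos 5: L: hit
pos 6: F: fault, evict T, frames {L,E,F}
At position 6, page T is evicted.

T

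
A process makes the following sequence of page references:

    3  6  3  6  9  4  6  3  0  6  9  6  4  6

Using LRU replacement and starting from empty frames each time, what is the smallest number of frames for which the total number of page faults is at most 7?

4

f=1: 14 faults
f=2: 10 faults
f=3: 8 faults
f=4: 7 faults
f=5: 5 faults
Smallest f with faults ≤ 7 is 4.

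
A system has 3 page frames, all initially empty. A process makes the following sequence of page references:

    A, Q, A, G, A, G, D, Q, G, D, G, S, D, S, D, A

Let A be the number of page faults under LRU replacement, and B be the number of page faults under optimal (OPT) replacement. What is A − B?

1

Under LRU: F F . F . . F F . . . F . . . F → 7 faults.
Under OPT: F F . F . . F . . . . F . . . F → 6 faults.
A − B = 7 − 6 = 1.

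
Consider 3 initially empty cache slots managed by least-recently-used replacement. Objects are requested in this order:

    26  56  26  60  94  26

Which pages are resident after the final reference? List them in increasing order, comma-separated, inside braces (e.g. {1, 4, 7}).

{26, 60, 94}

26 → miss, frames [26]
56 → miss, frames [26, 56]
26 → hit
60 → miss, frames [56, 26, 60]
94 → miss, evict 56, frames [26, 60, 94]
26 → hit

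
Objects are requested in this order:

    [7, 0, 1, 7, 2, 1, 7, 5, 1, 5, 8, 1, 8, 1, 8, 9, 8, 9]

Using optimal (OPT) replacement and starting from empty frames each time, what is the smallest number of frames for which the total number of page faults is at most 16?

f=1: 18 faults
f=2: 8 faults
f=3: 7 faults
f=4: 7 faults
f=5: 7 faults
f=6: 7 faults
f=7: 7 faults
Smallest f with faults ≤ 16 is 2.

2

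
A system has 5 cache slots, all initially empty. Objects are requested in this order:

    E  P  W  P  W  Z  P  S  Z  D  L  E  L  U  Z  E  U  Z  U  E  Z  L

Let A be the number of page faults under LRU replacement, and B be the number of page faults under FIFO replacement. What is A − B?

-1

Under LRU: F F F . . F . F . F F F . F . . . . . . . . → 9 faults.
Under FIFO: F F F . . F . F . F F F . F F . . . . . . . → 10 faults.
A − B = 9 − 10 = -1.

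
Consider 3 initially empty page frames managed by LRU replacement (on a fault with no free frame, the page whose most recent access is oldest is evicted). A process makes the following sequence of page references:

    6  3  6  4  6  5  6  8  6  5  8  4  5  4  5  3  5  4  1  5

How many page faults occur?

8

6 -> fault, frames {6}
3 -> fault, frames {6,3}
6 -> hit
4 -> fault, frames {3,6,4}
6 -> hit
5 -> fault, evict 3, frames {4,6,5}
6 -> hit
8 -> fault, evict 4, frames {5,6,8}
6 -> hit
5 -> hit
8 -> hit
4 -> fault, evict 6, frames {5,8,4}
5 -> hit
4 -> hit
5 -> hit
3 -> fault, evict 8, frames {4,5,3}
5 -> hit
4 -> hit
1 -> fault, evict 3, frames {5,4,1}
5 -> hit
Page faults: 8.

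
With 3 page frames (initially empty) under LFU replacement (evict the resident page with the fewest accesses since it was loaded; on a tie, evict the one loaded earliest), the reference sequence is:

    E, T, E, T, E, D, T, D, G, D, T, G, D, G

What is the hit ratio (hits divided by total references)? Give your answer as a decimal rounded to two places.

E → fault, frames {E}
T → fault, frames {E,T}
E → hit
T → hit
E → hit
D → fault, frames {E,T,D}
T → hit
D → hit
G → fault, evict D, frames {E,T,G}
D → fault, evict G, frames {E,T,D}
T → hit
G → fault, evict D, frames {E,T,G}
D → fault, evict G, frames {E,T,D}
G → fault, evict D, frames {E,T,G}
Hits: 6 of 14 references → 6/14 = 0.4286.

0.43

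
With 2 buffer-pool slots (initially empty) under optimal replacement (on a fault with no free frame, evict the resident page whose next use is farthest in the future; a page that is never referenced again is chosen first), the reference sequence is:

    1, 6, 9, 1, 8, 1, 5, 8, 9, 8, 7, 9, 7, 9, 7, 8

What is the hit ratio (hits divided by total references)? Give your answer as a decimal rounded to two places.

1 -> miss, frames (1)
6 -> miss, frames (1 6)
9 -> miss, evict 6, frames (1 9)
1 -> hit
8 -> miss, evict 9, frames (1 8)
1 -> hit
5 -> miss, evict 1, frames (8 5)
8 -> hit
9 -> miss, evict 5, frames (8 9)
8 -> hit
7 -> miss, evict 8, frames (9 7)
9 -> hit
7 -> hit
9 -> hit
7 -> hit
8 -> miss, evict 7, frames (9 8)
Hits: 8 of 16 references → 8/16 = 0.5000.

0.50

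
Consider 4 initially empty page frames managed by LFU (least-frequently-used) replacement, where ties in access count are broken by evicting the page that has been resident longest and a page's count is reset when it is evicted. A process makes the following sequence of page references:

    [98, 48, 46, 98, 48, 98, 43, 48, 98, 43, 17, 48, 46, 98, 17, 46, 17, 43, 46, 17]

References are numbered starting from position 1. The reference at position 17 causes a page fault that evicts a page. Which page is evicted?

46

pos 1: 98: miss, frames [98]
pos 2: 48: miss, frames [98, 48]
pos 3: 46: miss, frames [98, 48, 46]
pos 4: 98: hit
pos 5: 48: hit
pos 6: 98: hit
pos 7: 43: miss, frames [98, 48, 46, 43]
pos 8: 48: hit
pos 9: 98: hit
pos 10: 43: hit
pos 11: 17: miss, evict 46, frames [98, 48, 43, 17]
pos 12: 48: hit
pos 13: 46: miss, evict 17, frames [98, 48, 43, 46]
pos 14: 98: hit
pos 15: 17: miss, evict 46, frames [98, 48, 43, 17]
pos 16: 46: miss, evict 17, frames [98, 48, 43, 46]
pos 17: 17: miss, evict 46, frames [98, 48, 43, 17]
At position 17, page 46 is evicted.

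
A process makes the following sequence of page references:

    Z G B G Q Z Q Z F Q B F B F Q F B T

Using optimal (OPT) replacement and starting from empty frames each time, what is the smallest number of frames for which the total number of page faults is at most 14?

f=1: 18 faults
f=2: 10 faults
f=3: 6 faults
f=4: 6 faults
f=5: 6 faults
f=6: 6 faults
Smallest f with faults ≤ 14 is 2.

2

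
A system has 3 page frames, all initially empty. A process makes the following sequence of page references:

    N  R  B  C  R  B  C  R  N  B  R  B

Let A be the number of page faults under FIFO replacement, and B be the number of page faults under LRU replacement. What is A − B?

Under FIFO: F F F F . . . . F . F F → 7 faults.
Under LRU: F F F F . . . . F F . . → 6 faults.
A − B = 7 − 6 = 1.

1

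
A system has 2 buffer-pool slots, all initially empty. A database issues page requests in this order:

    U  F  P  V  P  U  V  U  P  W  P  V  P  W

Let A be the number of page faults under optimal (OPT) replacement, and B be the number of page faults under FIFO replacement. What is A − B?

Under OPT: F F F F . F . . F F . F . F → 9 faults.
Under FIFO: F F F F . F . . F F . F F F → 10 faults.
A − B = 9 − 10 = -1.

-1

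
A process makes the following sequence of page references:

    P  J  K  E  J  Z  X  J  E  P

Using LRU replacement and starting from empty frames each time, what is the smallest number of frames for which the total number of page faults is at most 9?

f=1: 10 faults
f=2: 10 faults
f=3: 8 faults
f=4: 7 faults
f=5: 7 faults
f=6: 6 faults
Smallest f with faults ≤ 9 is 3.

3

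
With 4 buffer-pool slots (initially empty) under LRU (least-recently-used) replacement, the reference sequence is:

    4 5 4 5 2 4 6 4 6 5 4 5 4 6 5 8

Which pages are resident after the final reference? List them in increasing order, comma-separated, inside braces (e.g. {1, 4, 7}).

{4, 5, 6, 8}

4: miss, frames (4)
5: miss, frames (4 5)
4: hit
5: hit
2: miss, frames (4 5 2)
4: hit
6: miss, frames (5 2 4 6)
4: hit
6: hit
5: hit
4: hit
5: hit
4: hit
6: hit
5: hit
8: miss, evict 2, frames (4 6 5 8)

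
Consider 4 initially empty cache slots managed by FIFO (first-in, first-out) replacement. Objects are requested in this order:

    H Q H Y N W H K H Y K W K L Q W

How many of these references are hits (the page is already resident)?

5

H → miss, frames [H]
Q → miss, frames [H, Q]
H → hit
Y → miss, frames [H, Q, Y]
N → miss, frames [H, Q, Y, N]
W → miss, evict H, frames [Q, Y, N, W]
H → miss, evict Q, frames [Y, N, W, H]
K → miss, evict Y, frames [N, W, H, K]
H → hit
Y → miss, evict N, frames [W, H, K, Y]
K → hit
W → hit
K → hit
L → miss, evict W, frames [H, K, Y, L]
Q → miss, evict H, frames [K, Y, L, Q]
W → miss, evict K, frames [Y, L, Q, W]
Hits: 5.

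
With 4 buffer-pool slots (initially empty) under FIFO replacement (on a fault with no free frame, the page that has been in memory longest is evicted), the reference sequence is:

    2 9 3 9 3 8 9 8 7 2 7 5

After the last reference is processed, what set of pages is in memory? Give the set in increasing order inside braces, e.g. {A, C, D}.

{2, 5, 7, 8}

2 → fault, frames {2}
9 → fault, frames {2,9}
3 → fault, frames {2,9,3}
9 → hit
3 → hit
8 → fault, frames {2,9,3,8}
9 → hit
8 → hit
7 → fault, evict 2, frames {9,3,8,7}
2 → fault, evict 9, frames {3,8,7,2}
7 → hit
5 → fault, evict 3, frames {8,7,2,5}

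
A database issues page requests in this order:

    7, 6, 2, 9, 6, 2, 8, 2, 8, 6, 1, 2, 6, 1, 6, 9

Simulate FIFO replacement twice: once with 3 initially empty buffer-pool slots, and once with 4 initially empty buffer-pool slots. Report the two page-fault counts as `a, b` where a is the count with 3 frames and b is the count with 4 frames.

3 frames: F F F F . . F . . F F F . . . F → 9 faults.
4 frames: F F F F . . F . . . F . F . . . → 7 faults.
7 < 9: adding a frame reduced faults, as is typical.

9, 7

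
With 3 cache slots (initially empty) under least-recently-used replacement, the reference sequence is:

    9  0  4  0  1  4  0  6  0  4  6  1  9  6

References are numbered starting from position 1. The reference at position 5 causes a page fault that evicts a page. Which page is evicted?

pos 1: 9: miss, frames (9)
pos 2: 0: miss, frames (9 0)
pos 3: 4: miss, frames (9 0 4)
pos 4: 0: hit
pos 5: 1: miss, evict 9, frames (4 0 1)
At position 5, page 9 is evicted.

9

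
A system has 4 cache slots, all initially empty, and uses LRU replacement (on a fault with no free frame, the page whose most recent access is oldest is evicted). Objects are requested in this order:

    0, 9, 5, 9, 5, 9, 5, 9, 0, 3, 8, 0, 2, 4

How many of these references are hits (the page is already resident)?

0 → fault, frames (0)
9 → fault, frames (0 9)
5 → fault, frames (0 9 5)
9 → hit
5 → hit
9 → hit
5 → hit
9 → hit
0 → hit
3 → fault, frames (5 9 0 3)
8 → fault, evict 5, frames (9 0 3 8)
0 → hit
2 → fault, evict 9, frames (3 8 0 2)
4 → fault, evict 3, frames (8 0 2 4)
Hits: 7.

7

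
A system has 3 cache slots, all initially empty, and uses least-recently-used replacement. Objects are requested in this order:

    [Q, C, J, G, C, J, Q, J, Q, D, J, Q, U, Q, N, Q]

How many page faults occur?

8

Q: miss, frames (Q)
C: miss, frames (Q C)
J: miss, frames (Q C J)
G: miss, evict Q, frames (C J G)
C: hit
J: hit
Q: miss, evict G, frames (C J Q)
J: hit
Q: hit
D: miss, evict C, frames (J Q D)
J: hit
Q: hit
U: miss, evict D, frames (J Q U)
Q: hit
N: miss, evict J, frames (U Q N)
Q: hit
Page faults: 8.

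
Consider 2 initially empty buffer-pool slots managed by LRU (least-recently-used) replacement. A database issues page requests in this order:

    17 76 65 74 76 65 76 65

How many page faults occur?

17 → fault, frames (17)
76 → fault, frames (17 76)
65 → fault, evict 17, frames (76 65)
74 → fault, evict 76, frames (65 74)
76 → fault, evict 65, frames (74 76)
65 → fault, evict 74, frames (76 65)
76 → hit
65 → hit
Page faults: 6.

6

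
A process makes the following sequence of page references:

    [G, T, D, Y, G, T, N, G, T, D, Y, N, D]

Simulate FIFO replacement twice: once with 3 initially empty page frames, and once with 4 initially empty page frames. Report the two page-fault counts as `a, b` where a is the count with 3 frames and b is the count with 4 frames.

3 frames: F F F F F F F . . F F . . → 9 faults.
4 frames: F F F F . . F F F F F F . → 10 faults.
10 > 9: adding a frame increased faults — Belady's anomaly.

9, 10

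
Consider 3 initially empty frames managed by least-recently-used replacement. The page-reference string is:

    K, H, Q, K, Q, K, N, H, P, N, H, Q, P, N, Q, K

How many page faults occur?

K: miss, frames {K}
H: miss, frames {K,H}
Q: miss, frames {K,H,Q}
K: hit
Q: hit
K: hit
N: miss, evict H, frames {Q,K,N}
H: miss, evict Q, frames {K,N,H}
P: miss, evict K, frames {N,H,P}
N: hit
H: hit
Q: miss, evict P, frames {N,H,Q}
P: miss, evict N, frames {H,Q,P}
N: miss, evict H, frames {Q,P,N}
Q: hit
K: miss, evict P, frames {N,Q,K}
Page faults: 10.

10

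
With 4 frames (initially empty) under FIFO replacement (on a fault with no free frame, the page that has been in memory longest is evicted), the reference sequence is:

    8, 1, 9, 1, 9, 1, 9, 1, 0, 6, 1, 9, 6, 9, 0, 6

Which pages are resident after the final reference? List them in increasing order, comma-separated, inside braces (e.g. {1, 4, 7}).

8: fault, frames [8]
1: fault, frames [8, 1]
9: fault, frames [8, 1, 9]
1: hit
9: hit
1: hit
9: hit
1: hit
0: fault, frames [8, 1, 9, 0]
6: fault, evict 8, frames [1, 9, 0, 6]
1: hit
9: hit
6: hit
9: hit
0: hit
6: hit

{0, 1, 6, 9}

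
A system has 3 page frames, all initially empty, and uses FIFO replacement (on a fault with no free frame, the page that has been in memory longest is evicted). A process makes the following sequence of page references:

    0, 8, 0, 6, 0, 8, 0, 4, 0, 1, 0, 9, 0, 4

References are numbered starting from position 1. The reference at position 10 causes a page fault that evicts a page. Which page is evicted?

6

pos 1: 0 → fault, frames (0)
pos 2: 8 → fault, frames (0 8)
pos 3: 0 → hit
pos 4: 6 → fault, frames (0 8 6)
pos 5: 0 → hit
pos 6: 8 → hit
pos 7: 0 → hit
pos 8: 4 → fault, evict 0, frames (8 6 4)
pos 9: 0 → fault, evict 8, frames (6 4 0)
pos 10: 1 → fault, evict 6, frames (4 0 1)
At position 10, page 6 is evicted.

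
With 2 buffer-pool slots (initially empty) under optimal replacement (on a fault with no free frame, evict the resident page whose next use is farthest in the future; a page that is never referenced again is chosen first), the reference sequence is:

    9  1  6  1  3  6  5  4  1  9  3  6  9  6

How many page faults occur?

9

9 -> fault, frames [9]
1 -> fault, frames [9, 1]
6 -> fault, evict 9, frames [1, 6]
1 -> hit
3 -> fault, evict 1, frames [6, 3]
6 -> hit
5 -> fault, evict 6, frames [3, 5]
4 -> fault, evict 5, frames [3, 4]
1 -> fault, evict 4, frames [3, 1]
9 -> fault, evict 1, frames [3, 9]
3 -> hit
6 -> fault, evict 3, frames [9, 6]
9 -> hit
6 -> hit
Page faults: 9.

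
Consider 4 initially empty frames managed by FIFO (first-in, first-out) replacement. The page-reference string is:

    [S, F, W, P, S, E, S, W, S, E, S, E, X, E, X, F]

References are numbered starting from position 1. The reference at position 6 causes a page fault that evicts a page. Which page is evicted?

S

pos 1: S: fault, frames {S}
pos 2: F: fault, frames {S,F}
pos 3: W: fault, frames {S,F,W}
pos 4: P: fault, frames {S,F,W,P}
pos 5: S: hit
pos 6: E: fault, evict S, frames {F,W,P,E}
At position 6, page S is evicted.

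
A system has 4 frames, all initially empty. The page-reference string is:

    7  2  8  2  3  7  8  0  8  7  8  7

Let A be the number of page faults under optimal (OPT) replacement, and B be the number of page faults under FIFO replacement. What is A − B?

Under OPT: F F F . F . . F . . . . → 5 faults.
Under FIFO: F F F . F . . F . F . . → 6 faults.
A − B = 5 − 6 = -1.

-1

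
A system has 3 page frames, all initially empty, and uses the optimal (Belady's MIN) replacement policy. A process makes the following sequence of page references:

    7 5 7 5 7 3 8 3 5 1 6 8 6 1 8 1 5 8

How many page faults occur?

7: fault, frames {7}
5: fault, frames {7,5}
7: hit
5: hit
7: hit
3: fault, frames {7,5,3}
8: fault, evict 7, frames {5,3,8}
3: hit
5: hit
1: fault, evict 3, frames {5,8,1}
6: fault, evict 5, frames {8,1,6}
8: hit
6: hit
1: hit
8: hit
1: hit
5: fault, evict 6, frames {8,1,5}
8: hit
Page faults: 7.

7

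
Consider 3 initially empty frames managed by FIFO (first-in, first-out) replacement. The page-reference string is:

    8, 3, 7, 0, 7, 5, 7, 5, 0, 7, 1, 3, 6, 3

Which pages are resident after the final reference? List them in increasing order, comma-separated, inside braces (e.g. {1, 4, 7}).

{1, 3, 6}

8 → fault, frames {8}
3 → fault, frames {8,3}
7 → fault, frames {8,3,7}
0 → fault, evict 8, frames {3,7,0}
7 → hit
5 → fault, evict 3, frames {7,0,5}
7 → hit
5 → hit
0 → hit
7 → hit
1 → fault, evict 7, frames {0,5,1}
3 → fault, evict 0, frames {5,1,3}
6 → fault, evict 5, frames {1,3,6}
3 → hit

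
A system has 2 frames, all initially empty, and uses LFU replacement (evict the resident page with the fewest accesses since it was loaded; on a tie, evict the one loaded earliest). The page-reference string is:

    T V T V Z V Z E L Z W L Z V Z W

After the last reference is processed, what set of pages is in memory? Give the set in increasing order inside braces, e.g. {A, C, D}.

T: miss, frames (T)
V: miss, frames (T V)
T: hit
V: hit
Z: miss, evict T, frames (V Z)
V: hit
Z: hit
E: miss, evict Z, frames (V E)
L: miss, evict E, frames (V L)
Z: miss, evict L, frames (V Z)
W: miss, evict Z, frames (V W)
L: miss, evict W, frames (V L)
Z: miss, evict L, frames (V Z)
V: hit
Z: hit
W: miss, evict Z, frames (V W)

{V, W}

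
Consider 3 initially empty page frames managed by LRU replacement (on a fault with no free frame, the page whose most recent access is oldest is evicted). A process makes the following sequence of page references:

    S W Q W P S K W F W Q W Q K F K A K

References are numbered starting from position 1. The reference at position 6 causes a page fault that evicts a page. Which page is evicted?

Q

pos 1: S -> miss, frames [S]
pos 2: W -> miss, frames [S, W]
pos 3: Q -> miss, frames [S, W, Q]
pos 4: W -> hit
pos 5: P -> miss, evict S, frames [Q, W, P]
pos 6: S -> miss, evict Q, frames [W, P, S]
At position 6, page Q is evicted.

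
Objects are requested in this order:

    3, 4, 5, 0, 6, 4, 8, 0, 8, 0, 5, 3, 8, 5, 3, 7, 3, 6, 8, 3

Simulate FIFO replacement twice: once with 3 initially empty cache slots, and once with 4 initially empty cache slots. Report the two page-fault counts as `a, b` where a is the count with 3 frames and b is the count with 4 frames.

3 frames: F F F F F F F F . . F F F . . F . F . F → 14 faults.
4 frames: F F F F F . F . . . . F . F . F . F F F → 12 faults.
12 < 14: adding a frame reduced faults, as is typical.

14, 12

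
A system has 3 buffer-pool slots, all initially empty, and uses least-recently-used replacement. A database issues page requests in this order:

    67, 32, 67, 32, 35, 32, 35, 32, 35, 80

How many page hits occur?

6

67 -> fault, frames {67}
32 -> fault, frames {67,32}
67 -> hit
32 -> hit
35 -> fault, frames {67,32,35}
32 -> hit
35 -> hit
32 -> hit
35 -> hit
80 -> fault, evict 67, frames {32,35,80}
Hits: 6.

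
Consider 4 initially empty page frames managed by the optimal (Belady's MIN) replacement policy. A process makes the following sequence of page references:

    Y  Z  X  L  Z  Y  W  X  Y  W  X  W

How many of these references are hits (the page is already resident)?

7

Y: fault, frames {Y}
Z: fault, frames {Y,Z}
X: fault, frames {Y,Z,X}
L: fault, frames {Y,Z,X,L}
Z: hit
Y: hit
W: fault, evict L, frames {Y,Z,X,W}
X: hit
Y: hit
W: hit
X: hit
W: hit
Hits: 7.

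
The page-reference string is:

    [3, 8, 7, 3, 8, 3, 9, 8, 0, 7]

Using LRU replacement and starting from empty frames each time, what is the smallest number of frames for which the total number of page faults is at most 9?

f=1: 10 faults
f=2: 9 faults
f=3: 6 faults
f=4: 6 faults
f=5: 5 faults
Smallest f with faults ≤ 9 is 2.

2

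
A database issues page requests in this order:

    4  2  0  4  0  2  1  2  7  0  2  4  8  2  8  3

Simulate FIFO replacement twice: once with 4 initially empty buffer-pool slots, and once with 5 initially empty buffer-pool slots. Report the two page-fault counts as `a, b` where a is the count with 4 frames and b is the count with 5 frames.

4 frames: F F F . . . F . F . . F F F . F → 9 faults.
5 frames: F F F . . . F . F . . . F . . F → 7 faults.
7 < 9: adding a frame reduced faults, as is typical.

9, 7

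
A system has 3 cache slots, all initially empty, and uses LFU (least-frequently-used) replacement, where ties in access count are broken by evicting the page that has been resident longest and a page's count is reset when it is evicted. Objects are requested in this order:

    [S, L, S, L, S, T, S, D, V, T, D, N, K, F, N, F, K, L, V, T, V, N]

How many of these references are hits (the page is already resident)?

S -> miss, frames [S]
L -> miss, frames [S, L]
S -> hit
L -> hit
S -> hit
T -> miss, frames [S, L, T]
S -> hit
D -> miss, evict T, frames [S, L, D]
V -> miss, evict D, frames [S, L, V]
T -> miss, evict V, frames [S, L, T]
D -> miss, evict T, frames [S, L, D]
N -> miss, evict D, frames [S, L, N]
K -> miss, evict N, frames [S, L, K]
F -> miss, evict K, frames [S, L, F]
N -> miss, evict F, frames [S, L, N]
F -> miss, evict N, frames [S, L, F]
K -> miss, evict F, frames [S, L, K]
L -> hit
V -> miss, evict K, frames [S, L, V]
T -> miss, evict V, frames [S, L, T]
V -> miss, evict T, frames [S, L, V]
N -> miss, evict V, frames [S, L, N]
Hits: 5.

5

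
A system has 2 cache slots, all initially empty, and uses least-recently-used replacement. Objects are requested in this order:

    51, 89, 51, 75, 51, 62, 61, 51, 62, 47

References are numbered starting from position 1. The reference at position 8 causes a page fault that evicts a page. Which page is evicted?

pos 1: 51 -> miss, frames (51)
pos 2: 89 -> miss, frames (51 89)
pos 3: 51 -> hit
pos 4: 75 -> miss, evict 89, frames (51 75)
pos 5: 51 -> hit
pos 6: 62 -> miss, evict 75, frames (51 62)
pos 7: 61 -> miss, evict 51, frames (62 61)
pos 8: 51 -> miss, evict 62, frames (61 51)
At position 8, page 62 is evicted.

62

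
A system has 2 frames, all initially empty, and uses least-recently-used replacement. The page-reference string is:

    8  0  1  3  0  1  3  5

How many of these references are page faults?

8 → miss, frames {8}
0 → miss, frames {8,0}
1 → miss, evict 8, frames {0,1}
3 → miss, evict 0, frames {1,3}
0 → miss, evict 1, frames {3,0}
1 → miss, evict 3, frames {0,1}
3 → miss, evict 0, frames {1,3}
5 → miss, evict 1, frames {3,5}
Page faults: 8.

8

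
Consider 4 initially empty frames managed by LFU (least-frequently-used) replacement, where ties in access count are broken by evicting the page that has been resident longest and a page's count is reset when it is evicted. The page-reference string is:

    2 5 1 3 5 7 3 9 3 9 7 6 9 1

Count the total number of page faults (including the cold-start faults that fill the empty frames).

8

2 -> miss, frames {2}
5 -> miss, frames {2,5}
1 -> miss, frames {2,5,1}
3 -> miss, frames {2,5,1,3}
5 -> hit
7 -> miss, evict 2, frames {5,1,3,7}
3 -> hit
9 -> miss, evict 1, frames {5,3,7,9}
3 -> hit
9 -> hit
7 -> hit
6 -> miss, evict 5, frames {3,7,9,6}
9 -> hit
1 -> miss, evict 6, frames {3,7,9,1}
Page faults: 8.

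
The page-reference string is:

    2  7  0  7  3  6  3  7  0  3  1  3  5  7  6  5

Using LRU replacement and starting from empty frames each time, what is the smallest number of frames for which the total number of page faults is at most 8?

5

f=1: 16 faults
f=2: 13 faults
f=3: 10 faults
f=4: 9 faults
f=5: 8 faults
f=6: 7 faults
f=7: 7 faults
Smallest f with faults ≤ 8 is 5.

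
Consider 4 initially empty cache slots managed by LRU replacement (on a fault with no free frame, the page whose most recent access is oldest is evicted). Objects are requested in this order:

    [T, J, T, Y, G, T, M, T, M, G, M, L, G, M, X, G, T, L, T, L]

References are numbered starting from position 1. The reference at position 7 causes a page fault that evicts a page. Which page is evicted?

pos 1: T → miss, frames (T)
pos 2: J → miss, frames (T J)
pos 3: T → hit
pos 4: Y → miss, frames (J T Y)
pos 5: G → miss, frames (J T Y G)
pos 6: T → hit
pos 7: M → miss, evict J, frames (Y G T M)
At position 7, page J is evicted.

J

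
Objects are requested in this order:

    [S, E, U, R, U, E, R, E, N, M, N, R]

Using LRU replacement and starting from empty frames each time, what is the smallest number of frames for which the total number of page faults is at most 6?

4

f=1: 12 faults
f=2: 9 faults
f=3: 7 faults
f=4: 6 faults
f=5: 6 faults
f=6: 6 faults
Smallest f with faults ≤ 6 is 4.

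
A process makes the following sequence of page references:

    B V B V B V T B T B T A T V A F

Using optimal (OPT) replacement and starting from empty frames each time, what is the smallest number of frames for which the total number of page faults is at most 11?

f=1: 16 faults
f=2: 6 faults
f=3: 5 faults
f=4: 5 faults
f=5: 5 faults
Smallest f with faults ≤ 11 is 2.

2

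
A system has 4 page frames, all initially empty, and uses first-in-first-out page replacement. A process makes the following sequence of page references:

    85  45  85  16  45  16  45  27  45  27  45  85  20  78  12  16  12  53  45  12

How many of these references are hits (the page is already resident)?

85 -> miss, frames [85]
45 -> miss, frames [85, 45]
85 -> hit
16 -> miss, frames [85, 45, 16]
45 -> hit
16 -> hit
45 -> hit
27 -> miss, frames [85, 45, 16, 27]
45 -> hit
27 -> hit
45 -> hit
85 -> hit
20 -> miss, evict 85, frames [45, 16, 27, 20]
78 -> miss, evict 45, frames [16, 27, 20, 78]
12 -> miss, evict 16, frames [27, 20, 78, 12]
16 -> miss, evict 27, frames [20, 78, 12, 16]
12 -> hit
53 -> miss, evict 20, frames [78, 12, 16, 53]
45 -> miss, evict 78, frames [12, 16, 53, 45]
12 -> hit
Hits: 10.

10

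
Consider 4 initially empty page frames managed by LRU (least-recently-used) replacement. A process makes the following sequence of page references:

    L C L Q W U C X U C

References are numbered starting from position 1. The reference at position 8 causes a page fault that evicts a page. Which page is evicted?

Q

pos 1: L: fault, frames {L}
pos 2: C: fault, frames {L,C}
pos 3: L: hit
pos 4: Q: fault, frames {C,L,Q}
pos 5: W: fault, frames {C,L,Q,W}
pos 6: U: fault, evict C, frames {L,Q,W,U}
pos 7: C: fault, evict L, frames {Q,W,U,C}
pos 8: X: fault, evict Q, frames {W,U,C,X}
At position 8, page Q is evicted.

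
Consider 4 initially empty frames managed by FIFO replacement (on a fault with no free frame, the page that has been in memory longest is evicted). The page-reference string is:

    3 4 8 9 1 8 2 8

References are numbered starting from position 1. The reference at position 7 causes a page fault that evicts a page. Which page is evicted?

4

pos 1: 3 -> miss, frames [3]
pos 2: 4 -> miss, frames [3, 4]
pos 3: 8 -> miss, frames [3, 4, 8]
pos 4: 9 -> miss, frames [3, 4, 8, 9]
pos 5: 1 -> miss, evict 3, frames [4, 8, 9, 1]
pos 6: 8 -> hit
pos 7: 2 -> miss, evict 4, frames [8, 9, 1, 2]
At position 7, page 4 is evicted.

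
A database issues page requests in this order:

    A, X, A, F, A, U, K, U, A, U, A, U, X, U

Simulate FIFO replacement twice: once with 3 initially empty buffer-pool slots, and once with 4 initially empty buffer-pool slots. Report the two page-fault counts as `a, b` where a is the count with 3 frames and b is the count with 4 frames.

3 frames: F F . F . F F . F . . . F F → 8 faults.
4 frames: F F . F . F F . F . . . F . → 7 faults.
7 < 8: adding a frame reduced faults, as is typical.

8, 7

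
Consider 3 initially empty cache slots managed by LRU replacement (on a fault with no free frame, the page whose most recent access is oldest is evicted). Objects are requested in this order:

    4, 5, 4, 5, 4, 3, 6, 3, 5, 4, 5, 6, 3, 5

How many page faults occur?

8

4: miss, frames [4]
5: miss, frames [4, 5]
4: hit
5: hit
4: hit
3: miss, frames [5, 4, 3]
6: miss, evict 5, frames [4, 3, 6]
3: hit
5: miss, evict 4, frames [6, 3, 5]
4: miss, evict 6, frames [3, 5, 4]
5: hit
6: miss, evict 3, frames [4, 5, 6]
3: miss, evict 4, frames [5, 6, 3]
5: hit
Page faults: 8.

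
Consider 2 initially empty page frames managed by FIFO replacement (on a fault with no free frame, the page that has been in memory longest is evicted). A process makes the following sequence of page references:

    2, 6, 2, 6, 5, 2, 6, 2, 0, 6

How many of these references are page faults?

6

2 -> fault, frames [2]
6 -> fault, frames [2, 6]
2 -> hit
6 -> hit
5 -> fault, evict 2, frames [6, 5]
2 -> fault, evict 6, frames [5, 2]
6 -> fault, evict 5, frames [2, 6]
2 -> hit
0 -> fault, evict 2, frames [6, 0]
6 -> hit
Page faults: 6.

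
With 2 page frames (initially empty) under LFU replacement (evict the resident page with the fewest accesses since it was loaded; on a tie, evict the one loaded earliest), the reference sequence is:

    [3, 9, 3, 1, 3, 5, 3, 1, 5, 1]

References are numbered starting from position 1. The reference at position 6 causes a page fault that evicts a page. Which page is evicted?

pos 1: 3 → miss, frames (3)
pos 2: 9 → miss, frames (3 9)
pos 3: 3 → hit
pos 4: 1 → miss, evict 9, frames (3 1)
pos 5: 3 → hit
pos 6: 5 → miss, evict 1, frames (3 5)
At position 6, page 1 is evicted.

1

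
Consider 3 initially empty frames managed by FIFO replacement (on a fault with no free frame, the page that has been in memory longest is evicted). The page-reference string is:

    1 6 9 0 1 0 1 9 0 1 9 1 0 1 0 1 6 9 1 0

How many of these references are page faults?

8

1 → miss, frames {1}
6 → miss, frames {1,6}
9 → miss, frames {1,6,9}
0 → miss, evict 1, frames {6,9,0}
1 → miss, evict 6, frames {9,0,1}
0 → hit
1 → hit
9 → hit
0 → hit
1 → hit
9 → hit
1 → hit
0 → hit
1 → hit
0 → hit
1 → hit
6 → miss, evict 9, frames {0,1,6}
9 → miss, evict 0, frames {1,6,9}
1 → hit
0 → miss, evict 1, frames {6,9,0}
Page faults: 8.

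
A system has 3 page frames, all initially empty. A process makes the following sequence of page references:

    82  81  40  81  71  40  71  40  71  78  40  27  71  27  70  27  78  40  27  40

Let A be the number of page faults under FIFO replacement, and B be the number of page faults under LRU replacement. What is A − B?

Under FIFO: F F F . F . . . . F . F . . F . . F . . → 8 faults.
Under LRU: F F F . F . . . . F . F F . F . F F . . → 10 faults.
A − B = 8 − 10 = -2.

-2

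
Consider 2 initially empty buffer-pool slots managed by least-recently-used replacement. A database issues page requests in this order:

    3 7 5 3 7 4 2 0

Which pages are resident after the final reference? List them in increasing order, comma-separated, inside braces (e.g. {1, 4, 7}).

{0, 2}

3 -> miss, frames {3}
7 -> miss, frames {3,7}
5 -> miss, evict 3, frames {7,5}
3 -> miss, evict 7, frames {5,3}
7 -> miss, evict 5, frames {3,7}
4 -> miss, evict 3, frames {7,4}
2 -> miss, evict 7, frames {4,2}
0 -> miss, evict 4, frames {2,0}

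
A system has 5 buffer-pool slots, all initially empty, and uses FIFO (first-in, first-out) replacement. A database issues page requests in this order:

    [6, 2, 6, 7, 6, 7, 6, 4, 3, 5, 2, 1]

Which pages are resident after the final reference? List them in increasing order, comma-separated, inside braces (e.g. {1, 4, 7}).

{1, 3, 4, 5, 7}

6 -> fault, frames {6}
2 -> fault, frames {6,2}
6 -> hit
7 -> fault, frames {6,2,7}
6 -> hit
7 -> hit
6 -> hit
4 -> fault, frames {6,2,7,4}
3 -> fault, frames {6,2,7,4,3}
5 -> fault, evict 6, frames {2,7,4,3,5}
2 -> hit
1 -> fault, evict 2, frames {7,4,3,5,1}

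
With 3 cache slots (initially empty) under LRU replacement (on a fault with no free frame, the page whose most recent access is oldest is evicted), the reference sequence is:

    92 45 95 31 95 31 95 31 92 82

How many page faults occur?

92 → fault, frames [92]
45 → fault, frames [92, 45]
95 → fault, frames [92, 45, 95]
31 → fault, evict 92, frames [45, 95, 31]
95 → hit
31 → hit
95 → hit
31 → hit
92 → fault, evict 45, frames [95, 31, 92]
82 → fault, evict 95, frames [31, 92, 82]
Page faults: 6.

6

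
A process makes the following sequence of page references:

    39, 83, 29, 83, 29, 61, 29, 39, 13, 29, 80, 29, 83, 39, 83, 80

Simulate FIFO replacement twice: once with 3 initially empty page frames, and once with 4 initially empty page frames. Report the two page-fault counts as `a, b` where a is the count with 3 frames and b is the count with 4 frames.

3 frames: F F F . . F . F F F F . F F . . → 10 faults.
4 frames: F F F . . F . . F . F . F F . . → 8 faults.
8 < 10: adding a frame reduced faults, as is typical.

10, 8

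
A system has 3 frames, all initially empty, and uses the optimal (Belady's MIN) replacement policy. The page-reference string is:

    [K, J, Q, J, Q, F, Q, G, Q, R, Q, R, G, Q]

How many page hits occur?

K -> miss, frames {K}
J -> miss, frames {K,J}
Q -> miss, frames {K,J,Q}
J -> hit
Q -> hit
F -> miss, evict J, frames {K,Q,F}
Q -> hit
G -> miss, evict F, frames {K,Q,G}
Q -> hit
R -> miss, evict K, frames {Q,G,R}
Q -> hit
R -> hit
G -> hit
Q -> hit
Hits: 8.

8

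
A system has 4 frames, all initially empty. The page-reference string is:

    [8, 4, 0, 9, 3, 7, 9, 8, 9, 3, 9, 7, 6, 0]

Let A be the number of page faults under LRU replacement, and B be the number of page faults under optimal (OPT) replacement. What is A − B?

1

Under LRU: F F F F F F . F . . . . F F → 9 faults.
Under OPT: F F F F F F . . . . . . F F → 8 faults.
A − B = 9 − 8 = 1.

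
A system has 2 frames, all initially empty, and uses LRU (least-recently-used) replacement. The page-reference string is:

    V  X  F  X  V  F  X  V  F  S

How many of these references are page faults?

V -> fault, frames (V)
X -> fault, frames (V X)
F -> fault, evict V, frames (X F)
X -> hit
V -> fault, evict F, frames (X V)
F -> fault, evict X, frames (V F)
X -> fault, evict V, frames (F X)
V -> fault, evict F, frames (X V)
F -> fault, evict X, frames (V F)
S -> fault, evict V, frames (F S)
Page faults: 9.

9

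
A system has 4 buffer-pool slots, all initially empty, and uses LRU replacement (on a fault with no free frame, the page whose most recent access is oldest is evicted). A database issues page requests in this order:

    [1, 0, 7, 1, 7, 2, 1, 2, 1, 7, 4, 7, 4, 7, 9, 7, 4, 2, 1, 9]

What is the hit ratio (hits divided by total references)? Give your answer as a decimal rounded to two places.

1 → fault, frames {1}
0 → fault, frames {1,0}
7 → fault, frames {1,0,7}
1 → hit
7 → hit
2 → fault, frames {0,1,7,2}
1 → hit
2 → hit
1 → hit
7 → hit
4 → fault, evict 0, frames {2,1,7,4}
7 → hit
4 → hit
7 → hit
9 → fault, evict 2, frames {1,4,7,9}
7 → hit
4 → hit
2 → fault, evict 1, frames {9,7,4,2}
1 → fault, evict 9, frames {7,4,2,1}
9 → fault, evict 7, frames {4,2,1,9}
Hits: 11 of 20 references → 11/20 = 0.5500.

0.55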